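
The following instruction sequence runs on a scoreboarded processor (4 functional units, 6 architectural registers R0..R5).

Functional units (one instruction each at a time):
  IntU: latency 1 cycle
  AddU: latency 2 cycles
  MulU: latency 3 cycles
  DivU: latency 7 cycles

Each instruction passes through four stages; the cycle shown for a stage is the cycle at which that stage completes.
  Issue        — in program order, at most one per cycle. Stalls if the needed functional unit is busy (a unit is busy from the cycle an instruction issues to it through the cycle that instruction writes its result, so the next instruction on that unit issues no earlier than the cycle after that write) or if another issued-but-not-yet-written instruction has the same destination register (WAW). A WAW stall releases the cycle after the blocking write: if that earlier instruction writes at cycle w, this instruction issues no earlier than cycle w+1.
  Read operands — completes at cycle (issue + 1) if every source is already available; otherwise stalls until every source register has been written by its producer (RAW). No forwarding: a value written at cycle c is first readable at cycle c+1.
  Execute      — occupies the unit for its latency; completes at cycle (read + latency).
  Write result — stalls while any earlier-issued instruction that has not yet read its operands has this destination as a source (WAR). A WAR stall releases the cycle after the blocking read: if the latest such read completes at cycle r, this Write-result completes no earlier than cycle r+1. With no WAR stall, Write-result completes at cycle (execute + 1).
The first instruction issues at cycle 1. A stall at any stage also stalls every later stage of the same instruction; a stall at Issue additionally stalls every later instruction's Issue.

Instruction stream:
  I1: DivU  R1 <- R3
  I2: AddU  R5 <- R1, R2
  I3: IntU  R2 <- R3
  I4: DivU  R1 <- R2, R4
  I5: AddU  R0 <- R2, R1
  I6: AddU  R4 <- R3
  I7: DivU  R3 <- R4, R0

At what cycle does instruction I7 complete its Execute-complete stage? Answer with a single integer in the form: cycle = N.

cycle = 38

[1] I1 dispatched to DivU
[2] I1 operands ready, I2 dispatched to AddU
[3] I3 dispatched to IntU
[4] I3 operands ready
[5] I3 complete
[9] I1 complete
[10] R1←I1
[11] I2 operands ready, I4 dispatched to DivU
[12] R2←I3
[13] I2 complete, I4 operands ready
[14] R5←I2
[15] I5 dispatched to AddU
[20] I4 complete
[21] R1←I4
[22] I5 operands ready
[24] I5 complete
[25] R0←I5
[26] I6 dispatched to AddU
[27] I6 operands ready, I7 dispatched to DivU
[29] I6 complete
[30] R4←I6
[31] I7 operands ready
[38] I7 complete
[39] R3←I7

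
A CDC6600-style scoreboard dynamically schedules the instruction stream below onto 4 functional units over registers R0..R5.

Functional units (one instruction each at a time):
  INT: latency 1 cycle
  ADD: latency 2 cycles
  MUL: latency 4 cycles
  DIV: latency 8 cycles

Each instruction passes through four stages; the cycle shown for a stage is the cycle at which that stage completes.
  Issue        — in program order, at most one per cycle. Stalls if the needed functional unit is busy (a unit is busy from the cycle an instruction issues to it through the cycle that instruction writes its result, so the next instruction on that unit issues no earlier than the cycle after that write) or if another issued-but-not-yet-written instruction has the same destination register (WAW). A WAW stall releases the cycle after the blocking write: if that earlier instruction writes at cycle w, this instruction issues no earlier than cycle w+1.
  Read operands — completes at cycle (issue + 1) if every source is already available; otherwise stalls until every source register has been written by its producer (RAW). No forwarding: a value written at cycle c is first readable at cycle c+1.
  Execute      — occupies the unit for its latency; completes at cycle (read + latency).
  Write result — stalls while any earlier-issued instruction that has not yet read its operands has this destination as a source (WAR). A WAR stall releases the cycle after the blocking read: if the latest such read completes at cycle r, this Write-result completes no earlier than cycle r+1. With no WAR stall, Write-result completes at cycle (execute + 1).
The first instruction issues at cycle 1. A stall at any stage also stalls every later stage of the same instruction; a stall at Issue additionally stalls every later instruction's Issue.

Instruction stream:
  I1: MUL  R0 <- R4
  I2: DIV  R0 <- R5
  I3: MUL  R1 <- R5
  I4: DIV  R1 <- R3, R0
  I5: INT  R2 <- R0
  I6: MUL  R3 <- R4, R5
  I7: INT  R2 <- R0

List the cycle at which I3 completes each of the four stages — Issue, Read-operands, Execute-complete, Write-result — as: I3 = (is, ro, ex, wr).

[1] issue I1 (MUL)
[2] I1 read-ops
[6] I1 finished on MUL
[7] I1→R0
[8] issue I2 (DIV)
[9] I2 read-ops, issue I3 (MUL)
[10] I3 read-ops
[14] I3 finished on MUL
[15] I3→R1
[17] I2 finished on DIV
[18] I2→R0
[19] issue I4 (DIV)
[20] I4 read-ops, issue I5 (INT)
[21] I5 read-ops, issue I6 (MUL)
[22] I5 finished on INT, I6 read-ops
[23] I5→R2
[24] issue I7 (INT)
[25] I7 read-ops
[26] I6 finished on MUL, I7 finished on INT
[27] I6→R3, I7→R2
[28] I4 finished on DIV
[29] I4→R1

I3 = (9, 10, 14, 15)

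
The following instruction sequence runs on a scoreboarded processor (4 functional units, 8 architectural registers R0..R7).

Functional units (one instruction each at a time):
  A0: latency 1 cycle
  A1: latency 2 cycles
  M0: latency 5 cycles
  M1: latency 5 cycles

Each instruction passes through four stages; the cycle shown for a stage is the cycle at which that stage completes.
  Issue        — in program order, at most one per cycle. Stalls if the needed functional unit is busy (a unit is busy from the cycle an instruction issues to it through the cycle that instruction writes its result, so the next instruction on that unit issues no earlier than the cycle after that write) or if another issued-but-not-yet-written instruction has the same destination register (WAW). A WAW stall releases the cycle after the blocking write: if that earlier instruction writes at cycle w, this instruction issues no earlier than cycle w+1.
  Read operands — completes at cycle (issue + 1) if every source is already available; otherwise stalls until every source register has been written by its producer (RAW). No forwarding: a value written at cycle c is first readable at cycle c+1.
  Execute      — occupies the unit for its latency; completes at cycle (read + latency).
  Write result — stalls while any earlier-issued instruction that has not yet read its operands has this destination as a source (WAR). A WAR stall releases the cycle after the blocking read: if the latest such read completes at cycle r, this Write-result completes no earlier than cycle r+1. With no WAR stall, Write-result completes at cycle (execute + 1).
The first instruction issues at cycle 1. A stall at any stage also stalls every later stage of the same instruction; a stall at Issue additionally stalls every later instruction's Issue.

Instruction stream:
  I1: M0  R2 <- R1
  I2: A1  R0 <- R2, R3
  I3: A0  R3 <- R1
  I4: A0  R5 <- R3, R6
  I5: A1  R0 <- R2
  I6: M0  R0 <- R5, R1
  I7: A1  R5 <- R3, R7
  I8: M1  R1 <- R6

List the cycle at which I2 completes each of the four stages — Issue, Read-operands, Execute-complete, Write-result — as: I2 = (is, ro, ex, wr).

  I1 | 1 | 2 | 7 | 8
  I2 | 2 | 9 | 11 | 12   RAW R2: wait I1 write@8
  I3 | 3 | 4 | 5 | 10   WAR R3: wait I2 read@9
  I4 | 11 | 12 | 13 | 14   struct: A0 busy until I3 writes@10
  I5 | 13 | 14 | 16 | 17   struct: A1 busy until I2 writes@12
  I6 | 18 | 19 | 24 | 25   WAW R0: wait I5 write@17
  I7 | 19 | 20 | 22 | 23
  I8 | 20 | 21 | 26 | 27

I2 = (2, 9, 11, 12)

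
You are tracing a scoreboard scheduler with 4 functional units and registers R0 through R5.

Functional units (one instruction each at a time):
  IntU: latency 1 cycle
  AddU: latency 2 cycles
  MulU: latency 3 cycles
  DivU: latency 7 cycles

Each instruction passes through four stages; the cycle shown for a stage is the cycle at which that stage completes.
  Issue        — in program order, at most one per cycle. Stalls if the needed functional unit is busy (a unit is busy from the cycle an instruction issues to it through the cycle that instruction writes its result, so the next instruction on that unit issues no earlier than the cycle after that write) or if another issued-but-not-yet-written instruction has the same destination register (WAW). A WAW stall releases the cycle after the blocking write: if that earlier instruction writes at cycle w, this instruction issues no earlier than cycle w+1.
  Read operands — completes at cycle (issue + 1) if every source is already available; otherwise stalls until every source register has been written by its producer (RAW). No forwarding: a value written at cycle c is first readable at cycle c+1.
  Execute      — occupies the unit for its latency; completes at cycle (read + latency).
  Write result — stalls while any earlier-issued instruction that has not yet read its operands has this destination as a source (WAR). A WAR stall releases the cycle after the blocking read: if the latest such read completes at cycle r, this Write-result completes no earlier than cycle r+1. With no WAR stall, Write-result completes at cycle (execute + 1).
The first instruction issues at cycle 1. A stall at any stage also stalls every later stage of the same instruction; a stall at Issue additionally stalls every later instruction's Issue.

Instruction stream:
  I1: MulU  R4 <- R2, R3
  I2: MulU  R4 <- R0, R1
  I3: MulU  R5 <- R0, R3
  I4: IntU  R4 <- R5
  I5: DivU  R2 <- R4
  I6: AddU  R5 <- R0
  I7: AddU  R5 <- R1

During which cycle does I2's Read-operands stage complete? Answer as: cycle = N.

[1] I1 dispatched to MulU
[2] I1 operands ready
[5] I1 complete
[6] R4←I1
[7] I2 dispatched to MulU
[8] I2 operands ready
[11] I2 complete
[12] R4←I2
[13] I3 dispatched to MulU
[14] I3 operands ready | I4 dispatched to IntU
[15] I5 dispatched to DivU
[17] I3 complete
[18] R5←I3
[19] I4 operands ready | I6 dispatched to AddU
[20] I4 complete | I6 operands ready
[21] R4←I4
[22] I5 operands ready | I6 complete
[23] R5←I6
[24] I7 dispatched to AddU
[25] I7 operands ready
[27] I7 complete
[28] R5←I7
[29] I5 complete
[30] R2←I5

cycle = 8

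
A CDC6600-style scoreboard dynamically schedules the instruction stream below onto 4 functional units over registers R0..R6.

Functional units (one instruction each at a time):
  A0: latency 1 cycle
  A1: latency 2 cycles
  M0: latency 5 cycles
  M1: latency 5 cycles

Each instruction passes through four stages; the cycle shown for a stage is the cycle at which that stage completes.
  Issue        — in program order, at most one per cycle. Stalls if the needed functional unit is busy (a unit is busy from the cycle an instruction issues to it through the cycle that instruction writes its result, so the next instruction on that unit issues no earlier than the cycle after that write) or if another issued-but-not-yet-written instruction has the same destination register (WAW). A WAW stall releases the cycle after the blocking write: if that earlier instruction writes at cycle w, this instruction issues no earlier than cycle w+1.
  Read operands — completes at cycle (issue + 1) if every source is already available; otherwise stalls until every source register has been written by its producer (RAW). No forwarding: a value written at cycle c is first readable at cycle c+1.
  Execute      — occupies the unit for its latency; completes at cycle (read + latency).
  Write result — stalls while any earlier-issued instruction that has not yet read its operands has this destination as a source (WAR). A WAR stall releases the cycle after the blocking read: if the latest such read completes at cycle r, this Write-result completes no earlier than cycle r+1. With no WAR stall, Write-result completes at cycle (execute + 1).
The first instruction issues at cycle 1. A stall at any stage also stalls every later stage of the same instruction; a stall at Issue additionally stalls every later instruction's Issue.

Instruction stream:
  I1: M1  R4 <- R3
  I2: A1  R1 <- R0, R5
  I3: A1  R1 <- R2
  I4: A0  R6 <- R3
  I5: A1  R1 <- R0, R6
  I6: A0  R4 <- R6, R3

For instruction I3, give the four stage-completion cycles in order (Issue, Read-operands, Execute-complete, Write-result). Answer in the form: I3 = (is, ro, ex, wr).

I1 -> (1, 2, 7, 8)
I2 -> (2, 3, 5, 6)
I3 -> (7, 8, 10, 11)  // struct: A1 busy until I2 writes@6
I4 -> (8, 9, 10, 11)
I5 -> (12, 13, 15, 16)  // struct: A1 busy until I3 writes@11
I6 -> (13, 14, 15, 16)

I3 = (7, 8, 10, 11)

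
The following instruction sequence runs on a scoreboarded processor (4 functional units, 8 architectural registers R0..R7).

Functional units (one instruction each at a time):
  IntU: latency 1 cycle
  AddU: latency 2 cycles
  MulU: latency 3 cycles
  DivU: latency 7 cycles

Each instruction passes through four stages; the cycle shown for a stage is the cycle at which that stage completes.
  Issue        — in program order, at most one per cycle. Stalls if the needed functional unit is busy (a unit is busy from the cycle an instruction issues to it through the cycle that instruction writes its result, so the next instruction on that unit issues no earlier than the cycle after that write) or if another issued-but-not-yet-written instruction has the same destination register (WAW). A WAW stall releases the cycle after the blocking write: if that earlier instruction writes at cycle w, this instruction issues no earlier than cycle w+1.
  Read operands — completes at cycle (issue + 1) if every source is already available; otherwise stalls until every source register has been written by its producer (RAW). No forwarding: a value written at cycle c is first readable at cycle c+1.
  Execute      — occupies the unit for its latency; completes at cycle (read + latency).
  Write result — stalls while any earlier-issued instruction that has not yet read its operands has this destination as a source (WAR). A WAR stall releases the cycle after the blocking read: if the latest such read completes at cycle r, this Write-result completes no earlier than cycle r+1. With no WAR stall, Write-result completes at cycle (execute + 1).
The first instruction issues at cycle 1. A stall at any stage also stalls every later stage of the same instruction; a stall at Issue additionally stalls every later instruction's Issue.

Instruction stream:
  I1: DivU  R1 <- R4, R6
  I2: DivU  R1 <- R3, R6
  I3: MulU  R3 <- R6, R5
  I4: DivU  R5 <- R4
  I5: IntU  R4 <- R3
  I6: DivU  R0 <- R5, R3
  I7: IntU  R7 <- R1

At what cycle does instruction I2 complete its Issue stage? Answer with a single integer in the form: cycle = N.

I1 -> (1, 2, 9, 10)
I2 -> (11, 12, 19, 20)  // struct: DivU busy until I1 writes@10
I3 -> (12, 13, 16, 17)
I4 -> (21, 22, 29, 30)  // struct: DivU busy until I2 writes@20
I5 -> (22, 23, 24, 25)
I6 -> (31, 32, 39, 40)  // struct: DivU busy until I4 writes@30
I7 -> (32, 33, 34, 35)

cycle = 11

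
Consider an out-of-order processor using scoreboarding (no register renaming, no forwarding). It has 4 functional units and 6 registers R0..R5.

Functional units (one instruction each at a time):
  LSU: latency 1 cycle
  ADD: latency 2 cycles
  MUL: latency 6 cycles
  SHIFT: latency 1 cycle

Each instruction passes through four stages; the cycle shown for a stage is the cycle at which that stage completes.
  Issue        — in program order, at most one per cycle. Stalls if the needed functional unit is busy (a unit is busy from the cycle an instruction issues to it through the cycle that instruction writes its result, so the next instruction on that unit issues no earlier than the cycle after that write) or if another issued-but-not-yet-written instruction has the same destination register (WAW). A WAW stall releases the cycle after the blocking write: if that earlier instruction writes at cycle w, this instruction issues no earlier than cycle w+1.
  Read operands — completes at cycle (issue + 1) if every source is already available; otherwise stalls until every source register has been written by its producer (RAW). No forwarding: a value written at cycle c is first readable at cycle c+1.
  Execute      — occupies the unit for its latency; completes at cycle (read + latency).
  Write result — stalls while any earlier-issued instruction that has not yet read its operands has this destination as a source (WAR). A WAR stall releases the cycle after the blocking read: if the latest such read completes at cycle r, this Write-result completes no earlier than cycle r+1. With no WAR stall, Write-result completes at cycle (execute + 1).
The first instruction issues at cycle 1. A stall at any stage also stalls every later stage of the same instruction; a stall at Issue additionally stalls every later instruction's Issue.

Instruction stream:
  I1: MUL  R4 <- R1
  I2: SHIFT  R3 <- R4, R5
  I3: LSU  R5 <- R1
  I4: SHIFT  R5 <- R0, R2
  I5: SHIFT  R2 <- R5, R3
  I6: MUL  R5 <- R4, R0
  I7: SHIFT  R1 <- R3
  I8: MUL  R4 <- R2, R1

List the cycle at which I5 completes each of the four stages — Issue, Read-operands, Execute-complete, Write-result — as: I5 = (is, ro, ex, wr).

I5 = (17, 18, 19, 20)

I1: IS=1 RO=2 EX=8 WR=9
I2: IS=2 RO=10 EX=11 WR=12  [RAW R4: wait I1 write@9]
I3: IS=3 RO=4 EX=5 WR=11  [WAR R5: wait I2 read@10]
I4: IS=13 RO=14 EX=15 WR=16  [struct: SHIFT busy until I2 writes@12]
I5: IS=17 RO=18 EX=19 WR=20  [struct: SHIFT busy until I4 writes@16]
I6: IS=18 RO=19 EX=25 WR=26
I7: IS=21 RO=22 EX=23 WR=24  [struct: SHIFT busy until I5 writes@20]
I8: IS=27 RO=28 EX=34 WR=35  [struct: MUL busy until I6 writes@26]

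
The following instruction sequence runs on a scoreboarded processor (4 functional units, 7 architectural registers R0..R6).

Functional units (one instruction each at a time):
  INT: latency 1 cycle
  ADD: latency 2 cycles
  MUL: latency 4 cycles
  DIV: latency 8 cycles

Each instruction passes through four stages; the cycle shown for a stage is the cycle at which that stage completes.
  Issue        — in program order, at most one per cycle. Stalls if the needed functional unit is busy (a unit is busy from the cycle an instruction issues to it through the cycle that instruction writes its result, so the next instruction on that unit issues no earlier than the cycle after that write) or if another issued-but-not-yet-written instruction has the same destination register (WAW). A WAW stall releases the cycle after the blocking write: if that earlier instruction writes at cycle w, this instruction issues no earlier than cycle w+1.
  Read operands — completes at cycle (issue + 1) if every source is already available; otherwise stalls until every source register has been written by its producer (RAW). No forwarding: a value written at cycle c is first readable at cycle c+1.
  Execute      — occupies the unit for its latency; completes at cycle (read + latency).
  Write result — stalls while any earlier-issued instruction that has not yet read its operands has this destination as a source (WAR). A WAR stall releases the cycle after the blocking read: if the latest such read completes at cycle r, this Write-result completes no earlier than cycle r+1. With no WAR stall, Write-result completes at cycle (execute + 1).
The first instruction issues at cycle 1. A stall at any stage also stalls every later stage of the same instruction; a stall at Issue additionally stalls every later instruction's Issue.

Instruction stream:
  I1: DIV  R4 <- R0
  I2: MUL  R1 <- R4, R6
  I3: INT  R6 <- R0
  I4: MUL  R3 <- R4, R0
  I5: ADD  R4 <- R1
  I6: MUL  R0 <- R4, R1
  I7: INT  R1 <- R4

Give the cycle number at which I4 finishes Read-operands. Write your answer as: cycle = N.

cycle = 19

t=1  issue I1 (DIV)
t=2  I1 read-ops | issue I2 (MUL)
t=3  issue I3 (INT)
t=4  I3 read-ops
t=5  I3 finished on INT
t=10  I1 finished on DIV
t=11  I1→R4
t=12  I2 read-ops
t=13  I3→R6
t=16  I2 finished on MUL
t=17  I2→R1
t=18  issue I4 (MUL)
t=19  I4 read-ops | issue I5 (ADD)
t=20  I5 read-ops
t=22  I5 finished on ADD
t=23  I4 finished on MUL | I5→R4
t=24  I4→R3
t=25  issue I6 (MUL)
t=26  I6 read-ops | issue I7 (INT)
t=27  I7 read-ops
t=28  I7 finished on INT
t=29  I7→R1
t=30  I6 finished on MUL
t=31  I6→R0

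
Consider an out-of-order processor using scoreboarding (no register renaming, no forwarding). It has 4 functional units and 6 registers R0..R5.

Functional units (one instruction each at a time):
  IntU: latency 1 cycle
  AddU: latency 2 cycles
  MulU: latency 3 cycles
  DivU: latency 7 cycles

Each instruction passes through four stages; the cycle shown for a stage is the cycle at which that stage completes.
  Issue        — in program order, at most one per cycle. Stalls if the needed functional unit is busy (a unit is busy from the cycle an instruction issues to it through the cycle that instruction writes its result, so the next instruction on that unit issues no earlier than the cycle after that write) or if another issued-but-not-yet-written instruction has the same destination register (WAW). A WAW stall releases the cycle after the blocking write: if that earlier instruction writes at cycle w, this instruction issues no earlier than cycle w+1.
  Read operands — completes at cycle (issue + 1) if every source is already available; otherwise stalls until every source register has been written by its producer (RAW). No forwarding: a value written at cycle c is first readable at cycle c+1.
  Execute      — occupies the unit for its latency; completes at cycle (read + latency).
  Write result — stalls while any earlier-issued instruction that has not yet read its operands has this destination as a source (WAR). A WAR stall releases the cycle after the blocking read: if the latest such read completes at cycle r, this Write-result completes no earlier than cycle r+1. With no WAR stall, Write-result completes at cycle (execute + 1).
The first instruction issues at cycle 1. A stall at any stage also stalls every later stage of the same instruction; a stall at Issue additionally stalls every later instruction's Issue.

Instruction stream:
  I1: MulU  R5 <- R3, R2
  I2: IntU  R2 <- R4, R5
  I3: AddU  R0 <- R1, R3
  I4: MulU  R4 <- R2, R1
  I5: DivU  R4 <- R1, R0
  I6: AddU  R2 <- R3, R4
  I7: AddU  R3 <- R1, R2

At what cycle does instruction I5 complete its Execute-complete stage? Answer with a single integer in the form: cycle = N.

  I1 | 1 | 2 | 5 | 6
  I2 | 2 | 7 | 8 | 9   RAW R5: wait I1 write@6
  I3 | 3 | 4 | 6 | 7
  I4 | 7 | 10 | 13 | 14   struct: MulU busy until I1 writes@6 · RAW R2: wait I2 write@9
  I5 | 15 | 16 | 23 | 24   WAW R4: wait I4 write@14
  I6 | 16 | 25 | 27 | 28   RAW R4: wait I5 write@24
  I7 | 29 | 30 | 32 | 33   struct: AddU busy until I6 writes@28

cycle = 23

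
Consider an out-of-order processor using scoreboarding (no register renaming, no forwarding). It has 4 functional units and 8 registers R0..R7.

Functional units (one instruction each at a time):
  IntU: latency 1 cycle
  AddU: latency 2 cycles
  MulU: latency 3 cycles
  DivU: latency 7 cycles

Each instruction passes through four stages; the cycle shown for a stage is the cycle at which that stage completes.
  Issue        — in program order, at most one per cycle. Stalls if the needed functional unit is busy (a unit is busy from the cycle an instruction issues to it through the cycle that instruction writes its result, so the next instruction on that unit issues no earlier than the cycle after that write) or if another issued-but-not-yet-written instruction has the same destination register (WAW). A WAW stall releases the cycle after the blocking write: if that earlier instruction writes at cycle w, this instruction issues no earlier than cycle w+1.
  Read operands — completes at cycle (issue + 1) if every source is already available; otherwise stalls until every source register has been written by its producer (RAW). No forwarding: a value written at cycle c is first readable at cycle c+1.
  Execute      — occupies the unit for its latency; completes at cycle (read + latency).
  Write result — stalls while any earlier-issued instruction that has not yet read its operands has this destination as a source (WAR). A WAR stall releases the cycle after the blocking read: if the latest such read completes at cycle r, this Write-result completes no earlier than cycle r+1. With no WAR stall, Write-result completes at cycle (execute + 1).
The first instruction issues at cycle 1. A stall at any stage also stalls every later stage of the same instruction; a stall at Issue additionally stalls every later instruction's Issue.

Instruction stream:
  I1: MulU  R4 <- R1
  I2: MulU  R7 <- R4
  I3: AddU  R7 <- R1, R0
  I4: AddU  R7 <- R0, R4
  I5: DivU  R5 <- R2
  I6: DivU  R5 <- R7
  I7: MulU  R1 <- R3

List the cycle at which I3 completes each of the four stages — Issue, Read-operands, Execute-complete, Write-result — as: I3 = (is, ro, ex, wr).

cycle 1: I1 issues→MulU
cycle 2: I1 reads
cycle 5: I1 exec-done
cycle 6: I1 writes R4
cycle 7: I2 issues→MulU
cycle 8: I2 reads
cycle 11: I2 exec-done
cycle 12: I2 writes R7
cycle 13: I3 issues→AddU
cycle 14: I3 reads
cycle 16: I3 exec-done
cycle 17: I3 writes R7
cycle 18: I4 issues→AddU
cycle 19: I4 reads · I5 issues→DivU
cycle 20: I5 reads
cycle 21: I4 exec-done
cycle 22: I4 writes R7
cycle 27: I5 exec-done
cycle 28: I5 writes R5
cycle 29: I6 issues→DivU
cycle 30: I6 reads · I7 issues→MulU
cycle 31: I7 reads
cycle 34: I7 exec-done
cycle 35: I7 writes R1
cycle 37: I6 exec-done
cycle 38: I6 writes R5

I3 = (13, 14, 16, 17)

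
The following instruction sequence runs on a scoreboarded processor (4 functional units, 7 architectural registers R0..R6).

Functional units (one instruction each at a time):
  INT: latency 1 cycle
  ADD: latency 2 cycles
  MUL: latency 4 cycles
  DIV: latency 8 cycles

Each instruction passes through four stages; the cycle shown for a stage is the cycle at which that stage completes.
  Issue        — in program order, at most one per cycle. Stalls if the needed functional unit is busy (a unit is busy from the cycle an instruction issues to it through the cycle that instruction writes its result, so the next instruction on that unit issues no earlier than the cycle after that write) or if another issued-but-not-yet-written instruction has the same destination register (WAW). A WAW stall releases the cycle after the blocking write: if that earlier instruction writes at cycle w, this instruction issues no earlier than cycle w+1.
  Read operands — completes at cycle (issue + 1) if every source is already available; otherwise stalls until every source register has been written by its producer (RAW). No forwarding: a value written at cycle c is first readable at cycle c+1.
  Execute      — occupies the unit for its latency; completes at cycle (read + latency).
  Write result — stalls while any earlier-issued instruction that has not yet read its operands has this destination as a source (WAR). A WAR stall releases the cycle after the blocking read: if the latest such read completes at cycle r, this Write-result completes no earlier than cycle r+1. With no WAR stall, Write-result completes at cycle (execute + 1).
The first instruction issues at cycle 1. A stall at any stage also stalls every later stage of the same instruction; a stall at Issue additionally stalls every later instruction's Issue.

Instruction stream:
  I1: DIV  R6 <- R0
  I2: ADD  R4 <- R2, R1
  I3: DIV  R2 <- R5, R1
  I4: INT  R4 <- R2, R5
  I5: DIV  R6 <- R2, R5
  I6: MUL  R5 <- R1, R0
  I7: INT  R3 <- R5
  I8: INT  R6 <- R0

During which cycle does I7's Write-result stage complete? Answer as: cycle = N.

[1] issue I1 (DIV)
[2] I1 read-ops; issue I2 (ADD)
[3] I2 read-ops
[5] I2 finished on ADD
[6] I2→R4
[10] I1 finished on DIV
[11] I1→R6
[12] issue I3 (DIV)
[13] I3 read-ops; issue I4 (INT)
[21] I3 finished on DIV
[22] I3→R2
[23] I4 read-ops; issue I5 (DIV)
[24] I4 finished on INT; I5 read-ops; issue I6 (MUL)
[25] I4→R4; I6 read-ops
[26] issue I7 (INT)
[29] I6 finished on MUL
[30] I6→R5
[31] I7 read-ops
[32] I5 finished on DIV; I7 finished on INT
[33] I5→R6; I7→R3
[34] issue I8 (INT)
[35] I8 read-ops
[36] I8 finished on INT
[37] I8→R6

cycle = 33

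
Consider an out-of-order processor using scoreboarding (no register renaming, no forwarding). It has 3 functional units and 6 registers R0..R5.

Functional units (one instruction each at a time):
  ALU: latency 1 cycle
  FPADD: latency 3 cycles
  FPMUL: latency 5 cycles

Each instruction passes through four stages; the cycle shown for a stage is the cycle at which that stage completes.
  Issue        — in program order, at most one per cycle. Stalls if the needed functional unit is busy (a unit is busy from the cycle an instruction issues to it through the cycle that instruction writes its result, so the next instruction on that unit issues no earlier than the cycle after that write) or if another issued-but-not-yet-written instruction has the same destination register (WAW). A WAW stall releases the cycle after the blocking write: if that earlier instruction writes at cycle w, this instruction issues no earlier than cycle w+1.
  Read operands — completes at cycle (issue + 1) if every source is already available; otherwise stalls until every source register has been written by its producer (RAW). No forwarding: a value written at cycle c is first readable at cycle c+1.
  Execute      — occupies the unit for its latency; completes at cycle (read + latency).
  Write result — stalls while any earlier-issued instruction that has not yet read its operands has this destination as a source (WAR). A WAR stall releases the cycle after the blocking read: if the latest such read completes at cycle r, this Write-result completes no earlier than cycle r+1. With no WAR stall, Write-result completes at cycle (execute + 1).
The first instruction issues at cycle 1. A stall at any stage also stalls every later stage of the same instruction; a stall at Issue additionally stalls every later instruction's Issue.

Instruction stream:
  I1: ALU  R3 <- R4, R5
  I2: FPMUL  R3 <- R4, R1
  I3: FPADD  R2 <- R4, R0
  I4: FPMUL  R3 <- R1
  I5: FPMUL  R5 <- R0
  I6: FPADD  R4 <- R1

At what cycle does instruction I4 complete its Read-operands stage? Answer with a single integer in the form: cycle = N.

cycle = 14

cycle 1: I1 dispatched to ALU
cycle 2: I1 operands ready
cycle 3: I1 complete
cycle 4: R3←I1
cycle 5: I2 dispatched to FPMUL
cycle 6: I2 operands ready; I3 dispatched to FPADD
cycle 7: I3 operands ready
cycle 10: I3 complete
cycle 11: I2 complete; R2←I3
cycle 12: R3←I2
cycle 13: I4 dispatched to FPMUL
cycle 14: I4 operands ready
cycle 19: I4 complete
cycle 20: R3←I4
cycle 21: I5 dispatched to FPMUL
cycle 22: I5 operands ready; I6 dispatched to FPADD
cycle 23: I6 operands ready
cycle 26: I6 complete
cycle 27: I5 complete; R4←I6
cycle 28: R5←I5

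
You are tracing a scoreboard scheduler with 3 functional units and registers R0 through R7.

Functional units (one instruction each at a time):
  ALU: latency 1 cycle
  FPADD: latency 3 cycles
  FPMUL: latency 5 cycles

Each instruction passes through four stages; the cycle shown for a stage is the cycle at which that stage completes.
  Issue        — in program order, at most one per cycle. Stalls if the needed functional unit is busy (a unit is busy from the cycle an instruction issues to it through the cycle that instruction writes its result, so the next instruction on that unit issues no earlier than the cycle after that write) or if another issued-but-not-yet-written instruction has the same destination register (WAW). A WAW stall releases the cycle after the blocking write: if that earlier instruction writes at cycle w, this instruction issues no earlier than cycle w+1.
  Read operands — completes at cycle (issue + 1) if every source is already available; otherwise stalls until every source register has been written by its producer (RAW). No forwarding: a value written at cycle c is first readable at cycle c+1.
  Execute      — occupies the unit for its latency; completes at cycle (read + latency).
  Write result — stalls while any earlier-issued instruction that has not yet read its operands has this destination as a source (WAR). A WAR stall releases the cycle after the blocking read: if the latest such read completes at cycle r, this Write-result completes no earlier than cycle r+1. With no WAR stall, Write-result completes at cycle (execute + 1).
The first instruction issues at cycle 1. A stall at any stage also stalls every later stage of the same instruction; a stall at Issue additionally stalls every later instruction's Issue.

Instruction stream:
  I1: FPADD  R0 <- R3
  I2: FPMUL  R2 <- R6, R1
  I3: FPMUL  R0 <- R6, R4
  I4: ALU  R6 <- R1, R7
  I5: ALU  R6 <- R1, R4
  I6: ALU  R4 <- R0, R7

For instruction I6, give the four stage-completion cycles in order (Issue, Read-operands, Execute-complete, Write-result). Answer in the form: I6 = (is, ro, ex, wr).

I6 = (19, 20, 21, 22)

[I1] 1/2/5/6
[I2] 2/3/8/9
[I3] 10/11/16/17  (struct: FPMUL busy until I2 writes@9)
[I4] 11/12/13/14
[I5] 15/16/17/18  (struct: ALU busy until I4 writes@14)
[I6] 19/20/21/22  (struct: ALU busy until I5 writes@18)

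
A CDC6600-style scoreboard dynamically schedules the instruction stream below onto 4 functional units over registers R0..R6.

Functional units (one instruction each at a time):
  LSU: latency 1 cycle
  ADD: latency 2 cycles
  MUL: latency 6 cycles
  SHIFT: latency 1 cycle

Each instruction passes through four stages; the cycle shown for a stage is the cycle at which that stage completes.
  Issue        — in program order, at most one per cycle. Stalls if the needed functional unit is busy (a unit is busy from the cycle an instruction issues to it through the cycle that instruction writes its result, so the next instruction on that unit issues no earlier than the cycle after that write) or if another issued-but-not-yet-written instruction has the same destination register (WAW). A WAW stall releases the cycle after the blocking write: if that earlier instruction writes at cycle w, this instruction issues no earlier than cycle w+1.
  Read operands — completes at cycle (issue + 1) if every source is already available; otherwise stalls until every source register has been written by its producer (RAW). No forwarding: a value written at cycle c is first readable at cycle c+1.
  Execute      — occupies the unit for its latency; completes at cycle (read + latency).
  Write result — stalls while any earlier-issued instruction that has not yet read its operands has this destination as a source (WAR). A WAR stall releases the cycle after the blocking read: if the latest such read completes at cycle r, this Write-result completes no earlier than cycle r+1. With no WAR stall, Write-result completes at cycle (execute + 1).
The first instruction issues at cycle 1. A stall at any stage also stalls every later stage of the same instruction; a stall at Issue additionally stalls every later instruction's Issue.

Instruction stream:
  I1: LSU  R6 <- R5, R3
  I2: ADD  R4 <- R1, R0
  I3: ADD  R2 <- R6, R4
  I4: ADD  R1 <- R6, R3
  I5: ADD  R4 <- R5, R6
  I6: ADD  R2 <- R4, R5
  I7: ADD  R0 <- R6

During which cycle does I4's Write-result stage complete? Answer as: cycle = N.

cycle = 16

c1: issue I1 (LSU)
c2: I1 read-ops · issue I2 (ADD)
c3: I1 finished on LSU · I2 read-ops
c4: I1→R6
c5: I2 finished on ADD
c6: I2→R4
c7: issue I3 (ADD)
c8: I3 read-ops
c10: I3 finished on ADD
c11: I3→R2
c12: issue I4 (ADD)
c13: I4 read-ops
c15: I4 finished on ADD
c16: I4→R1
c17: issue I5 (ADD)
c18: I5 read-ops
c20: I5 finished on ADD
c21: I5→R4
c22: issue I6 (ADD)
c23: I6 read-ops
c25: I6 finished on ADD
c26: I6→R2
c27: issue I7 (ADD)
c28: I7 read-ops
c30: I7 finished on ADD
c31: I7→R0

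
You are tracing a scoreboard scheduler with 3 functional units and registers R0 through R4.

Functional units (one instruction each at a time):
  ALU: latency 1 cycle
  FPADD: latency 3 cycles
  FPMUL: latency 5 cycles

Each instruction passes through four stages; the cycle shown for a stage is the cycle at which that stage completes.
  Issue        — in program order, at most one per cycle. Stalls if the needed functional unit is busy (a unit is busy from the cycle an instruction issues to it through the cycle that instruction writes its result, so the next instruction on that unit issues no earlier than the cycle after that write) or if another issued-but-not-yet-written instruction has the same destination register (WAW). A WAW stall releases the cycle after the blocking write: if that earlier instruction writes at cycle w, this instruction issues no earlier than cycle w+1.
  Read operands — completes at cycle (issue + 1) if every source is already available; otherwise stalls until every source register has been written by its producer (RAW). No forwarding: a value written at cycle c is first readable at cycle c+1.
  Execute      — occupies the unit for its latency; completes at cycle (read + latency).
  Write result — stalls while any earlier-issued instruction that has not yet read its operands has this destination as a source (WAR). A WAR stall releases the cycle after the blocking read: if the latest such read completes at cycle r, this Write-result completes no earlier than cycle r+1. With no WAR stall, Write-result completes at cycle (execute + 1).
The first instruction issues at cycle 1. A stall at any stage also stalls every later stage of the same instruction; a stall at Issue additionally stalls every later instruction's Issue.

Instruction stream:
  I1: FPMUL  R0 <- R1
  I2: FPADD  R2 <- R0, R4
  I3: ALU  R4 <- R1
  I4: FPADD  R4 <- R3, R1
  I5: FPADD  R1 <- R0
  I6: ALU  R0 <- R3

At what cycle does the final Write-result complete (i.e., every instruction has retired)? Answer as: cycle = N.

cycle = 25

I1  is:1  ro:2  ex:7  wr:8
I2  is:2  ro:9  ex:12  wr:13  — RAW R0: wait I1 write@8
I3  is:3  ro:4  ex:5  wr:10  — WAR R4: wait I2 read@9
I4  is:14  ro:15  ex:18  wr:19  — struct: FPADD busy until I2 writes@13
I5  is:20  ro:21  ex:24  wr:25  — struct: FPADD busy until I4 writes@19
I6  is:21  ro:22  ex:23  wr:24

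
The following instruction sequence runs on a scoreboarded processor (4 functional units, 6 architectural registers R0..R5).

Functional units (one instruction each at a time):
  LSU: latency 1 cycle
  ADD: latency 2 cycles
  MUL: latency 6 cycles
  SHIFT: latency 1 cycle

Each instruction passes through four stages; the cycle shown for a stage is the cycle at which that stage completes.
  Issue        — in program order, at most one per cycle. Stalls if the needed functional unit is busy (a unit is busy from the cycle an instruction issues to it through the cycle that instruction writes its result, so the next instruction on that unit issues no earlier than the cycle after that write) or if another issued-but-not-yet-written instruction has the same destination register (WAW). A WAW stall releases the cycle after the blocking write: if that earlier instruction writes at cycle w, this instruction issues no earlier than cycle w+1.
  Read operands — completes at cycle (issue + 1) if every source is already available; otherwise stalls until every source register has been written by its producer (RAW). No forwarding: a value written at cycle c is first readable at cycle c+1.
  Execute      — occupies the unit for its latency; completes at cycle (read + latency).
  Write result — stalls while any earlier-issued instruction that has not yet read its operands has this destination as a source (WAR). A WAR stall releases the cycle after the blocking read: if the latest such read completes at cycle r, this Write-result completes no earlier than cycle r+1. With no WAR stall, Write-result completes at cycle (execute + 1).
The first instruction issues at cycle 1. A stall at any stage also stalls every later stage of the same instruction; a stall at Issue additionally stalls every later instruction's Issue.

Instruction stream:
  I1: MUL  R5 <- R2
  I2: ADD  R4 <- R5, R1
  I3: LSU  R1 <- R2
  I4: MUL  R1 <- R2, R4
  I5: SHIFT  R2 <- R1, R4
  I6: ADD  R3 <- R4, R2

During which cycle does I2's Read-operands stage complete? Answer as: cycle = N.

1) issue 1, read 2, done 8, write 9
2) issue 2, read 10, done 12, write 13  <RAW R5: wait I1 write@9>
3) issue 3, read 4, done 5, write 11  <WAR R1: wait I2 read@10>
4) issue 12, read 14, done 20, write 21  <WAW R1: wait I3 write@11 / RAW R4: wait I2 write@13>
5) issue 13, read 22, done 23, write 24  <RAW R1: wait I4 write@21>
6) issue 14, read 25, done 27, write 28  <RAW R2: wait I5 write@24>

cycle = 10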